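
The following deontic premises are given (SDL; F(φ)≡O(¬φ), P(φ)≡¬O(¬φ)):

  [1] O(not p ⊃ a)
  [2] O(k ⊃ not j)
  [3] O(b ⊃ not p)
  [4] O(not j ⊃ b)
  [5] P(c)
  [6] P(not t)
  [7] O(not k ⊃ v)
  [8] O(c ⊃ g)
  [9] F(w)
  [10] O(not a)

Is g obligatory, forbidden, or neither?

Premise 8 is O(c ⊃ g), but O(c) is not derivable from the premises (the permission P(c) asserts only not O(not c), not O(c)), so it does not yield O(g).
No premise or chain of K-axiom applications forces O(g), and none forces O(not g). So g is neither obligatory nor forbidden under these norms.

Neither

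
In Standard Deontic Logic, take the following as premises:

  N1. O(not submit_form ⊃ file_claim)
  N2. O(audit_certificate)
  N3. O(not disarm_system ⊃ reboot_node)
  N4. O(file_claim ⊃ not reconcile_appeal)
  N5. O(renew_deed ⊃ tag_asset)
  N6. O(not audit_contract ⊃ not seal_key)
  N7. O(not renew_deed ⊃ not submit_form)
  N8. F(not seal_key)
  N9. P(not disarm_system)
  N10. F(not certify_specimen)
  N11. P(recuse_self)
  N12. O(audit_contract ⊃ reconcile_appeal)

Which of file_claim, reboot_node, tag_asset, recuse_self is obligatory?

tag_asset

Premise 8, F(not seal_key), is equivalent to O(seal_key).
Premise 6, O(not audit_contract ⊃ not seal_key), contraposes to O(seal_key ⊃ audit_contract); with O(seal_key) we get O(audit_contract).
Applying K to premise 12 (O(audit_contract ⊃ reconcile_appeal)) and O(audit_contract) yields O(reconcile_appeal).
Premise 4, O(file_claim ⊃ not reconcile_appeal), contraposes to O(reconcile_appeal ⊃ not file_claim); with O(reconcile_appeal) we get O(not file_claim).
The contrapositive of premise 1 (O(not submit_form ⊃ file_claim)) is O(not file_claim ⊃ submit_form), and O(not file_claim) is already established, so O(submit_form).
Premise 7, O(not renew_deed ⊃ not submit_form), contraposes to O(submit_form ⊃ renew_deed); with O(submit_form) we get O(renew_deed).
Applying K to premise 5 (O(renew_deed ⊃ tag_asset)) and O(renew_deed) yields O(tag_asset).
So O(tag_asset) holds — tag_asset is obligatory. None of the other listed options is made obligatory by any chain of premises.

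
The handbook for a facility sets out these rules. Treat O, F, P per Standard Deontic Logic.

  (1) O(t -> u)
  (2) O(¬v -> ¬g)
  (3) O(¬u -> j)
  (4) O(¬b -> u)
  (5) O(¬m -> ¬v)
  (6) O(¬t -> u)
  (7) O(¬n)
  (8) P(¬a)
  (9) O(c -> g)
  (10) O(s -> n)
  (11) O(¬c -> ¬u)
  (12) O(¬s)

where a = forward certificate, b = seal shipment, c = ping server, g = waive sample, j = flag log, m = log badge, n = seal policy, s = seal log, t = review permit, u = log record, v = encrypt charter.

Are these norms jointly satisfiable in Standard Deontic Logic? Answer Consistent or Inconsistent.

Consistent

Premise 10 is O(s -> n), but O(s) is not derivable from the premises, so it does not yield O(n).
So O(n) is not derivable, and the apparent clash with O(¬n) does not arise.
A world satisfying every obligation exists (e.g. a=false, b=false, c=true, g=true, j=false, m=true, n=false, s=false, t=false, u=true, v=true); no atom is both obligatory and forbidden, so the set is consistent.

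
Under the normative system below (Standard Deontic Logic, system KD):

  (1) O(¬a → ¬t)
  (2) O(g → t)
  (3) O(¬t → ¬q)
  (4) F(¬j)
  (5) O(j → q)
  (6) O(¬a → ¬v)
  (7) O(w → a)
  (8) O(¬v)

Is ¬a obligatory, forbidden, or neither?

Forbidden

F(¬j) at premise 4 means O(j).
With premise 5, O(j → q), the K-axiom yields O(q).
The contrapositive of premise 3 (O(¬t → ¬q)) is O(q → t), and O(q) is already established, so O(t).
Premise 1, O(¬a → ¬t), contraposes to O(t → a); with O(t) we get O(a).
Premises 2, 6, 7, 8 do not contribute to this derivation.
Thus O(a), which is F(¬a): ¬a is forbidden.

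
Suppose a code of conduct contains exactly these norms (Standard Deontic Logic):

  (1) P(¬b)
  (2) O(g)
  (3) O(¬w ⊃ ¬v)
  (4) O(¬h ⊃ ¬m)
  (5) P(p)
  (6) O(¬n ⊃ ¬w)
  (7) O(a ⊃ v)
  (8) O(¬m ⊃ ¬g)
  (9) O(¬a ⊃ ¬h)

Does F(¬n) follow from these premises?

Premise 2 states O(g) outright.
The contrapositive of premise 8 (O(¬m ⊃ ¬g)) is O(g ⊃ m), and O(g) is already established, so O(m).
The contrapositive of premise 4 (O(¬h ⊃ ¬m)) is O(m ⊃ h), and O(m) is already established, so O(h).
The contrapositive of premise 9 (O(¬a ⊃ ¬h)) is O(h ⊃ a), and O(h) is already established, so O(a).
Applying K to premise 7 (O(a ⊃ v)) and O(a) yields O(v).
Premise 3 is O(¬w ⊃ ¬v); contrapositively O(v ⊃ w). Since O(v) holds, K gives O(w).
Premise 6 is O(¬n ⊃ ¬w); contrapositively O(w ⊃ n). Since O(w) holds, K gives O(n).
Premises 1, 5 do not contribute to this derivation.
So O(n) holds, i.e. F(¬n). The claim follows.

Yes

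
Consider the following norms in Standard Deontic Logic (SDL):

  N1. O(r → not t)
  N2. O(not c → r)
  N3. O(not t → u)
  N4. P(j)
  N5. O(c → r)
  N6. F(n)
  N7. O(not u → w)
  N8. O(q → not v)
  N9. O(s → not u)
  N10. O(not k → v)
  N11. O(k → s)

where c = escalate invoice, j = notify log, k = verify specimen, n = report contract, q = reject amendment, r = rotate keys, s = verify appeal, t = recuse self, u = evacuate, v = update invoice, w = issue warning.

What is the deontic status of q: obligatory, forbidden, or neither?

Premises 2 and 5 are O(not c → r) and O(c → r); every ideal world satisfies not c or c, so in either case r holds — hence O(r).
Applying K to premise 1 (O(r → not t)) and O(r) yields O(not t).
From O(not t) and premise 3, O(not t → u), we obtain O(u).
Premise 9 is O(s → not u); contrapositively O(u → not s). Since O(u) holds, K gives O(not s).
The contrapositive of premise 11 (O(k → s)) is O(not s → not k), and O(not s) is already established, so O(not k).
From O(not k) and premise 10, O(not k → v), we obtain O(v).
The contrapositive of premise 8 (O(q → not v)) is O(v → not q), and O(v) is already established, so O(not q).
Premises 4, 6, 7 do not contribute to this derivation.
Thus O(not q), which is F(q): q is forbidden.

Forbidden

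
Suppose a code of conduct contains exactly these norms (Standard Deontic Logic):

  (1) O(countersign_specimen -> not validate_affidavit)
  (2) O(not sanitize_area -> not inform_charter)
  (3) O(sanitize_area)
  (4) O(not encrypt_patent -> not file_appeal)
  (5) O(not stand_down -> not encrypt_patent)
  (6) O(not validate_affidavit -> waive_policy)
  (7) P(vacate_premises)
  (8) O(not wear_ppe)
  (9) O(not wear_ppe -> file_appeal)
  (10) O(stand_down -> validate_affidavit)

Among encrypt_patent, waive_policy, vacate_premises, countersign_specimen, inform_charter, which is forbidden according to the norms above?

countersign_specimen

Premise 8 gives O(not wear_ppe).
Applying K to premise 9 (O(not wear_ppe -> file_appeal)) and O(not wear_ppe) yields O(file_appeal).
The contrapositive of premise 4 (O(not encrypt_patent -> not file_appeal)) is O(file_appeal -> encrypt_patent), and O(file_appeal) is already established, so O(encrypt_patent).
The contrapositive of premise 5 (O(not stand_down -> not encrypt_patent)) is O(encrypt_patent -> stand_down), and O(encrypt_patent) is already established, so O(stand_down).
Applying K to premise 10 (O(stand_down -> validate_affidavit)) and O(stand_down) yields O(validate_affidavit).
The contrapositive of premise 1 (O(countersign_specimen -> not validate_affidavit)) is O(validate_affidavit -> not countersign_specimen), and O(validate_affidavit) is already established, so O(not countersign_specimen).
So O(not countersign_specimen) holds, i.e. countersign_specimen is forbidden. None of the other listed options is forbidden under the premises.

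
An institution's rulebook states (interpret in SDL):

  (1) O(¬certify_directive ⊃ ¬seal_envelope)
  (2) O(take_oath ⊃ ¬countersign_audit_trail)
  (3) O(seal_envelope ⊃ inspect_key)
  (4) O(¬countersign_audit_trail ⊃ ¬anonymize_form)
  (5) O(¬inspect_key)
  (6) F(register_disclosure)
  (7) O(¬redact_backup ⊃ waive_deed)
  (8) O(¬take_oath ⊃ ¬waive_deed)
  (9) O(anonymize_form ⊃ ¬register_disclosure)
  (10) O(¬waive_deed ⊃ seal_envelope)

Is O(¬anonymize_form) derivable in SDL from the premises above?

From premise 5 we have O(¬inspect_key).
Premise 3, O(seal_envelope ⊃ inspect_key), contraposes to O(¬inspect_key ⊃ ¬seal_envelope); with O(¬inspect_key) we get O(¬seal_envelope).
Premise 10 is O(¬waive_deed ⊃ seal_envelope); contrapositively O(¬seal_envelope ⊃ waive_deed). Since O(¬seal_envelope) holds, K gives O(waive_deed).
Premise 8 is O(¬take_oath ⊃ ¬waive_deed); contrapositively O(waive_deed ⊃ take_oath). Since O(waive_deed) holds, K gives O(take_oath).
Applying K to premise 2 (O(take_oath ⊃ ¬countersign_audit_trail)) and O(take_oath) yields O(¬countersign_audit_trail).
Premise 4 is O(¬countersign_audit_trail ⊃ ¬anonymize_form); since O(¬countersign_audit_trail), deontic closure gives O(¬anonymize_form).
Premises 1, 6, 7, 9 do not contribute to this derivation.
So O(¬anonymize_form) follows.

Yes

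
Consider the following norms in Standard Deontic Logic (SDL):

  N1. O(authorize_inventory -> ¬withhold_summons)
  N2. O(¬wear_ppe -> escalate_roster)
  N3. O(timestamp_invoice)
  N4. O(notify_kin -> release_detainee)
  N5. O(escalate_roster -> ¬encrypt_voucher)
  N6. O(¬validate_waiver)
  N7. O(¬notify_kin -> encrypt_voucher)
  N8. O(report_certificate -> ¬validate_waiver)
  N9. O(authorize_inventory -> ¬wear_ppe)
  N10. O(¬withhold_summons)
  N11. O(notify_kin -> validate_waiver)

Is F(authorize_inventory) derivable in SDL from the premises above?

Yes

Premise 6 states O(¬validate_waiver) outright.
The contrapositive of premise 11 (O(notify_kin -> validate_waiver)) is O(¬validate_waiver -> ¬notify_kin), and O(¬validate_waiver) is already established, so O(¬notify_kin).
From O(¬notify_kin) and premise 7, O(¬notify_kin -> encrypt_voucher), we obtain O(encrypt_voucher).
The contrapositive of premise 5 (O(escalate_roster -> ¬encrypt_voucher)) is O(encrypt_voucher -> ¬escalate_roster), and O(encrypt_voucher) is already established, so O(¬escalate_roster).
The contrapositive of premise 2 (O(¬wear_ppe -> escalate_roster)) is O(¬escalate_roster -> wear_ppe), and O(¬escalate_roster) is already established, so O(wear_ppe).
The contrapositive of premise 9 (O(authorize_inventory -> ¬wear_ppe)) is O(wear_ppe -> ¬authorize_inventory), and O(wear_ppe) is already established, so O(¬authorize_inventory).
Premises 1, 3, 4, 8, 10 do not contribute to this derivation.
So O(¬authorize_inventory) holds, i.e. F(authorize_inventory). The claim follows.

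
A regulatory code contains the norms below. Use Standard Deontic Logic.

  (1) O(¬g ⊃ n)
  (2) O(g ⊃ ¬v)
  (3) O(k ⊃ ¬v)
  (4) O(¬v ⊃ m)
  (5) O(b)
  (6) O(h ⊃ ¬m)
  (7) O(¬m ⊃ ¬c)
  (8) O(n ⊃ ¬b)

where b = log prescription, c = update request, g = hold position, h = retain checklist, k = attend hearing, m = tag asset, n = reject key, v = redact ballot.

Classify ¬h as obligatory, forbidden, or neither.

Obligatory

Premise 5 gives O(b).
Premise 8, O(n ⊃ ¬b), contraposes to O(b ⊃ ¬n); with O(b) we get O(¬n).
The contrapositive of premise 1 (O(¬g ⊃ n)) is O(¬n ⊃ g), and O(¬n) is already established, so O(g).
Applying K to premise 2 (O(g ⊃ ¬v)) and O(g) yields O(¬v).
Premise 4 is O(¬v ⊃ m); since O(¬v), deontic closure gives O(m).
Premise 6 is O(h ⊃ ¬m); contrapositively O(m ⊃ ¬h). Since O(m) holds, K gives O(¬h).
Premises 3, 7 do not contribute to this derivation.
Hence ¬h is obligatory.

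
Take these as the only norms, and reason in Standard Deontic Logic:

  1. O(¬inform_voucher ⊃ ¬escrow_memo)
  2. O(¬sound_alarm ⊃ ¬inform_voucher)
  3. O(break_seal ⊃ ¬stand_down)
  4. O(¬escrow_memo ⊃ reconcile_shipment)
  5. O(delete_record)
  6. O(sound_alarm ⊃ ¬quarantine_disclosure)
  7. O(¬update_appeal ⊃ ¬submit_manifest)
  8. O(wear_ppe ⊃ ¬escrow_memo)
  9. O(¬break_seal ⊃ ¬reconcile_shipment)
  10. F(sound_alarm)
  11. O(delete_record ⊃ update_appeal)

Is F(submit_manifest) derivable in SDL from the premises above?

No

Premise 7 is O(¬update_appeal ⊃ ¬submit_manifest), but O(¬update_appeal) is not derivable from the premises, so it does not yield O(¬submit_manifest).
No other premise forces O(¬submit_manifest). An ideal world satisfying every premise can still have submit_manifest true, so F(submit_manifest) is not derivable.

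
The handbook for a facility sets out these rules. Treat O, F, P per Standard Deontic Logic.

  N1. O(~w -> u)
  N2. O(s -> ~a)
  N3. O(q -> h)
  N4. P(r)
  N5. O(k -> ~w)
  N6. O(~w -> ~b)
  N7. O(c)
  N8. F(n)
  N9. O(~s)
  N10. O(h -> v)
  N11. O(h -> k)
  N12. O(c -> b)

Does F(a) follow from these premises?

No

Premise 2 is O(s -> ~a), but O(s) is not derivable from the premises, so it does not yield O(~a).
No other premise forces O(~a). An ideal world satisfying every premise can still have a true, so F(a) is not derivable.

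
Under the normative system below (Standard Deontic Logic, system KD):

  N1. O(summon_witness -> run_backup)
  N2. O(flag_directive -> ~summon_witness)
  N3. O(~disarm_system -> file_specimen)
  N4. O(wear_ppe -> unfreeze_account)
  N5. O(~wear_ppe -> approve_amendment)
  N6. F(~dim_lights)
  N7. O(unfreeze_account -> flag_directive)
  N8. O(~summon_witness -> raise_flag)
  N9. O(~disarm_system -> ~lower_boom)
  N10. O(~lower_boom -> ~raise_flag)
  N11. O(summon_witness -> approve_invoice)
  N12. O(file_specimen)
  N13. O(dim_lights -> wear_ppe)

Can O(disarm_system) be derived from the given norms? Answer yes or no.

Premise 6 is F(~dim_lights), i.e. O(dim_lights).
Applying K to premise 13 (O(dim_lights -> wear_ppe)) and O(dim_lights) yields O(wear_ppe).
From O(wear_ppe) and premise 4, O(wear_ppe -> unfreeze_account), we obtain O(unfreeze_account).
From O(unfreeze_account) and premise 7, O(unfreeze_account -> flag_directive), we obtain O(flag_directive).
Applying K to premise 2 (O(flag_directive -> ~summon_witness)) and O(flag_directive) yields O(~summon_witness).
With premise 8, O(~summon_witness -> raise_flag), the K-axiom yields O(raise_flag).
Premise 10 is O(~lower_boom -> ~raise_flag); contrapositively O(raise_flag -> lower_boom). Since O(raise_flag) holds, K gives O(lower_boom).
Premise 9, O(~disarm_system -> ~lower_boom), contraposes to O(lower_boom -> disarm_system); with O(lower_boom) we get O(disarm_system).
Premises 1, 3, 5, 11, 12 do not contribute to this derivation.
So O(disarm_system) follows.

Yes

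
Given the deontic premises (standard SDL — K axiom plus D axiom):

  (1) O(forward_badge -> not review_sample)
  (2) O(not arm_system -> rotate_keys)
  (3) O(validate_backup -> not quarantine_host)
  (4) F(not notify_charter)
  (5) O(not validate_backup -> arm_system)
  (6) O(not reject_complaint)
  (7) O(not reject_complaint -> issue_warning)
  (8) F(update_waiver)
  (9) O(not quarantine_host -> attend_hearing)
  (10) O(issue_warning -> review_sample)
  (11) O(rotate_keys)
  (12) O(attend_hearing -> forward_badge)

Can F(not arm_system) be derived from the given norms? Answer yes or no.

Yes

Premise 6 states O(not reject_complaint) outright.
Premise 7 is O(not reject_complaint -> issue_warning); since O(not reject_complaint), deontic closure gives O(issue_warning).
From O(issue_warning) and premise 10, O(issue_warning -> review_sample), we obtain O(review_sample).
Premise 1, O(forward_badge -> not review_sample), contraposes to O(review_sample -> not forward_badge); with O(review_sample) we get O(not forward_badge).
Premise 12 is O(attend_hearing -> forward_badge); contrapositively O(not forward_badge -> not attend_hearing). Since O(not forward_badge) holds, K gives O(not attend_hearing).
Premise 9 is O(not quarantine_host -> attend_hearing); contrapositively O(not attend_hearing -> quarantine_host). Since O(not attend_hearing) holds, K gives O(quarantine_host).
The contrapositive of premise 3 (O(validate_backup -> not quarantine_host)) is O(quarantine_host -> not validate_backup), and O(quarantine_host) is already established, so O(not validate_backup).
With premise 5, O(not validate_backup -> arm_system), the K-axiom yields O(arm_system).
Premises 2, 4, 8, 11 do not contribute to this derivation.
So O(arm_system) holds, i.e. F(not arm_system). The claim follows.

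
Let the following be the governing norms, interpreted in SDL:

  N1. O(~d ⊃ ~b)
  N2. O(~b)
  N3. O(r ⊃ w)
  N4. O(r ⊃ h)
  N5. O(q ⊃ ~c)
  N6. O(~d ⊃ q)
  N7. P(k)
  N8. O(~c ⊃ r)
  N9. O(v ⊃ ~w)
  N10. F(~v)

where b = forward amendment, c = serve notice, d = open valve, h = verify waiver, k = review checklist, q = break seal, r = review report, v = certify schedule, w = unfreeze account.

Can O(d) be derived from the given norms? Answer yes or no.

F(~v) at premise 10 means O(v).
Applying K to premise 9 (O(v ⊃ ~w)) and O(v) yields O(~w).
Premise 3 is O(r ⊃ w); contrapositively O(~w ⊃ ~r). Since O(~w) holds, K gives O(~r).
Premise 8, O(~c ⊃ r), contraposes to O(~r ⊃ c); with O(~r) we get O(c).
Premise 5, O(q ⊃ ~c), contraposes to O(c ⊃ ~q); with O(c) we get O(~q).
Premise 6 is O(~d ⊃ q); contrapositively O(~q ⊃ d). Since O(~q) holds, K gives O(d).
Premises 1, 2, 4, 7 do not contribute to this derivation.
So O(d) follows.

Yes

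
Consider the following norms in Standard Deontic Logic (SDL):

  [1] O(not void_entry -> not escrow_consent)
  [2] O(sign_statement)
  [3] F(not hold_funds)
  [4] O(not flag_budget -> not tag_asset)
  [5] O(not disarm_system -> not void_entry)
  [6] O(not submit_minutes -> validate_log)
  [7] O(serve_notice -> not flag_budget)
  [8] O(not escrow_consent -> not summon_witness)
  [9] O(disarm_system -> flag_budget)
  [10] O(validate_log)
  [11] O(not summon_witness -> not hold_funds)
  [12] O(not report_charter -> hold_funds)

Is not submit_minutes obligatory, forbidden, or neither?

Neither

Premise 6 is O(not submit_minutes -> validate_log); even if O(validate_log) held, inferring O(not submit_minutes) would be affirming the consequent — invalid.
No premise or chain of K-axiom applications forces O(not submit_minutes), and none forces O(submit_minutes). So not submit_minutes is neither obligatory nor forbidden under these norms.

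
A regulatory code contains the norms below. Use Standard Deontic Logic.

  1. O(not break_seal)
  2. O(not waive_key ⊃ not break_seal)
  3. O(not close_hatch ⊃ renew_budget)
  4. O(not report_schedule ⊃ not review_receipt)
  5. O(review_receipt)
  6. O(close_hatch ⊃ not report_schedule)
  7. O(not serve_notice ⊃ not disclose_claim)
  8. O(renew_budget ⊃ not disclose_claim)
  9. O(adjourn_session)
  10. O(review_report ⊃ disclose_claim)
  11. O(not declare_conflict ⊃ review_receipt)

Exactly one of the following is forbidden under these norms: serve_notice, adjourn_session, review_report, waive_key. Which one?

review_report

Premise 5 gives O(review_receipt).
Premise 4 is O(not report_schedule ⊃ not review_receipt); contrapositively O(review_receipt ⊃ report_schedule). Since O(review_receipt) holds, K gives O(report_schedule).
Premise 6, O(close_hatch ⊃ not report_schedule), contraposes to O(report_schedule ⊃ not close_hatch); with O(report_schedule) we get O(not close_hatch).
Applying K to premise 3 (O(not close_hatch ⊃ renew_budget)) and O(not close_hatch) yields O(renew_budget).
From O(renew_budget) and premise 8, O(renew_budget ⊃ not disclose_claim), we obtain O(not disclose_claim).
Premise 10, O(review_report ⊃ disclose_claim), contraposes to O(not disclose_claim ⊃ not review_report); with O(not disclose_claim) we get O(not review_report).
So O(not review_report) holds, i.e. review_report is forbidden. None of the other listed options is forbidden under the premises.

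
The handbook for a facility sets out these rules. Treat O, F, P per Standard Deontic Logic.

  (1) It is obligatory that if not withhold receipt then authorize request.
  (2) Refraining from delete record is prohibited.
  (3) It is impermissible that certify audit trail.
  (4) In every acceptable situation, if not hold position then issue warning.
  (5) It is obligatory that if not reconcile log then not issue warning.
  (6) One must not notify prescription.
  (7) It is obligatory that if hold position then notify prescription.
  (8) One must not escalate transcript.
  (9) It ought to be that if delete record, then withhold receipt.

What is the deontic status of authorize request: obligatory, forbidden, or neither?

Premise 1 is O(¬withhold_receipt → authorize_request), but O(¬withhold_receipt) is not derivable from the premises, so it does not yield O(authorize_request).
No premise or chain of K-axiom applications forces O(authorize_request), and none forces O(¬authorize_request). So authorize_request is neither obligatory nor forbidden under these norms.

Neither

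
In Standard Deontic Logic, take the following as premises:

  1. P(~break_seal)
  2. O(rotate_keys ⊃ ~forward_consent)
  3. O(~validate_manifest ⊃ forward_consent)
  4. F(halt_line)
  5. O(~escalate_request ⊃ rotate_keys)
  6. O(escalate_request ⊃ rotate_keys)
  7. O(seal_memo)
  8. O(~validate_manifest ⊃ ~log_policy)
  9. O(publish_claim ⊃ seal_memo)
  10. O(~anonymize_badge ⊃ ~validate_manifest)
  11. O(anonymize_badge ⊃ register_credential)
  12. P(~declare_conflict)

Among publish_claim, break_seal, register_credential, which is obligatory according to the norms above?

Premises 6 and 5 cover both cases: O(escalate_request ⊃ rotate_keys) and O(~escalate_request ⊃ rotate_keys). Since escalate_request ∨ ~escalate_request is a tautology, O(rotate_keys) follows.
With premise 2, O(rotate_keys ⊃ ~forward_consent), the K-axiom yields O(~forward_consent).
Premise 3 is O(~validate_manifest ⊃ forward_consent); contrapositively O(~forward_consent ⊃ validate_manifest). Since O(~forward_consent) holds, K gives O(validate_manifest).
Premise 10 is O(~anonymize_badge ⊃ ~validate_manifest); contrapositively O(validate_manifest ⊃ anonymize_badge). Since O(validate_manifest) holds, K gives O(anonymize_badge).
Applying K to premise 11 (O(anonymize_badge ⊃ register_credential)) and O(anonymize_badge) yields O(register_credential).
So O(register_credential) holds — register_credential is obligatory. None of the other listed options is made obligatory by any chain of premises.

register_credential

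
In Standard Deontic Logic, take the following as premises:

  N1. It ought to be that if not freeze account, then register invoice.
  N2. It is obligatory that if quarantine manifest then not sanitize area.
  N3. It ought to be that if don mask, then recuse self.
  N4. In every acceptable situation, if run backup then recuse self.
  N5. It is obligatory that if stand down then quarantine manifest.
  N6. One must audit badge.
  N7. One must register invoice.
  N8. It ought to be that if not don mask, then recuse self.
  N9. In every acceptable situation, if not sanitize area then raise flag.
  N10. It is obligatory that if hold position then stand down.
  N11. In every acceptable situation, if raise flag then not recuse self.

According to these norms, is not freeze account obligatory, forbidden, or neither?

Neither

Premise 1 is O(¬freeze_account → register_invoice); even if O(register_invoice) held, inferring O(¬freeze_account) would be affirming the consequent — invalid.
No premise or chain of K-axiom applications forces O(¬freeze_account), and none forces O(freeze_account). So ¬freeze_account is neither obligatory nor forbidden under these norms.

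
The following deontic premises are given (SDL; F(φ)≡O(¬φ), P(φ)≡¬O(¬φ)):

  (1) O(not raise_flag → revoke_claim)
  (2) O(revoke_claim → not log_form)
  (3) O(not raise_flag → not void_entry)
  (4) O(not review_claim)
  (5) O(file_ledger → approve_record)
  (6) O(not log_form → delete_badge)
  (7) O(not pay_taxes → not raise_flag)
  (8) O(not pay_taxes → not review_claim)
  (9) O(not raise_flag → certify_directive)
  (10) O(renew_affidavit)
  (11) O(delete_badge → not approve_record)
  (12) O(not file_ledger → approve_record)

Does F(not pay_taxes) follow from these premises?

Premises 5 and 12 are O(file_ledger → approve_record) and O(not file_ledger → approve_record); every ideal world satisfies file_ledger or not file_ledger, so in either case approve_record holds — hence O(approve_record).
The contrapositive of premise 11 (O(delete_badge → not approve_record)) is O(approve_record → not delete_badge), and O(approve_record) is already established, so O(not delete_badge).
The contrapositive of premise 6 (O(not log_form → delete_badge)) is O(not delete_badge → log_form), and O(not delete_badge) is already established, so O(log_form).
The contrapositive of premise 2 (O(revoke_claim → not log_form)) is O(log_form → not revoke_claim), and O(log_form) is already established, so O(not revoke_claim).
The contrapositive of premise 1 (O(not raise_flag → revoke_claim)) is O(not revoke_claim → raise_flag), and O(not revoke_claim) is already established, so O(raise_flag).
Premise 7 is O(not pay_taxes → not raise_flag); contrapositively O(raise_flag → pay_taxes). Since O(raise_flag) holds, K gives O(pay_taxes).
Premises 3, 4, 8, 9, 10 do not contribute to this derivation.
So O(pay_taxes) holds, i.e. F(not pay_taxes). The claim follows.

Yes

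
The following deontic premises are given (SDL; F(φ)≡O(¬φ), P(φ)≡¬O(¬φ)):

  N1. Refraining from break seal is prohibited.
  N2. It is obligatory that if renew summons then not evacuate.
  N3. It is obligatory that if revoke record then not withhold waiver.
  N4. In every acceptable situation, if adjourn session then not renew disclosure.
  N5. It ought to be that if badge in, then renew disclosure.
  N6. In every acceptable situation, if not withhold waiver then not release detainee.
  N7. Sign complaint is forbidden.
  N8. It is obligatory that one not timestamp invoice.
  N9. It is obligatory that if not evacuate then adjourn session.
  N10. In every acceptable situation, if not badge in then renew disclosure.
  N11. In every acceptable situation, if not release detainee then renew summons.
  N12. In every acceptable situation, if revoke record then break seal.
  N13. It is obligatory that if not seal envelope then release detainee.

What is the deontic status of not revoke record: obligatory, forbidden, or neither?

Obligatory

Premises 10 and 5 cover both cases: O(¬badge_in → renew_disclosure) and O(badge_in → renew_disclosure). Since ¬badge_in ∨ badge_in is a tautology, O(renew_disclosure) follows.
Premise 4 is O(adjourn_session → ¬renew_disclosure); contrapositively O(renew_disclosure → ¬adjourn_session). Since O(renew_disclosure) holds, K gives O(¬adjourn_session).
Premise 9 is O(¬evacuate → adjourn_session); contrapositively O(¬adjourn_session → evacuate). Since O(¬adjourn_session) holds, K gives O(evacuate).
The contrapositive of premise 2 (O(renew_summons → ¬evacuate)) is O(evacuate → ¬renew_summons), and O(evacuate) is already established, so O(¬renew_summons).
Premise 11 is O(¬release_detainee → renew_summons); contrapositively O(¬renew_summons → release_detainee). Since O(¬renew_summons) holds, K gives O(release_detainee).
Premise 6, O(¬withhold_waiver → ¬release_detainee), contraposes to O(release_detainee → withhold_waiver); with O(release_detainee) we get O(withhold_waiver).
Premise 3, O(revoke_record → ¬withhold_waiver), contraposes to O(withhold_waiver → ¬revoke_record); with O(withhold_waiver) we get O(¬revoke_record).
Premises 1, 7, 8, 12, 13 do not contribute to this derivation.
Hence ¬revoke_record is obligatory.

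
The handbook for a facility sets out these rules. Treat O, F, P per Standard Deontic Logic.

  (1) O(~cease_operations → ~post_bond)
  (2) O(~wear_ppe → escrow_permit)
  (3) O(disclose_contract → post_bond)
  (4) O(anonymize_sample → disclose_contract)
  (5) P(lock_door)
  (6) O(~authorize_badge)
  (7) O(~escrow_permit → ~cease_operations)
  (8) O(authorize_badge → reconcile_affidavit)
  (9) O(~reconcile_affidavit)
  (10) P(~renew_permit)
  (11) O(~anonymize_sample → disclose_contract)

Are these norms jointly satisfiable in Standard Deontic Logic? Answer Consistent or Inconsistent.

Premise 8 is O(authorize_badge → reconcile_affidavit), but O(authorize_badge) is not derivable from the premises, so it does not yield O(reconcile_affidavit).
So O(reconcile_affidavit) is not derivable, and the apparent clash with O(~reconcile_affidavit) does not arise.
A world satisfying every obligation exists (e.g. anonymize_sample=false, authorize_badge=false, cease_operations=true, disclose_contract=true, escrow_permit=true, lock_door=false, post_bond=true, reconcile_affidavit=false, renew_permit=false, wear_ppe=false); no atom is both obligatory and forbidden, so the set is consistent.

Consistent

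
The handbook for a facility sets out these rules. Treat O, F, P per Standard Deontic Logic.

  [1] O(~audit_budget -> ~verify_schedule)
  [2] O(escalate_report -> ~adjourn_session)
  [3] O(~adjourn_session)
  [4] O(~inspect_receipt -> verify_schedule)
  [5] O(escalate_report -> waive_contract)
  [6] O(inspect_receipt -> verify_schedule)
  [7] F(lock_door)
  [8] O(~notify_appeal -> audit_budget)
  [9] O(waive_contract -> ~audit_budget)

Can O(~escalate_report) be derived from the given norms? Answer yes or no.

Yes

Premises 6 and 4 cover both cases: O(inspect_receipt -> verify_schedule) and O(~inspect_receipt -> verify_schedule). Since inspect_receipt ∨ ~inspect_receipt is a tautology, O(verify_schedule) follows.
Premise 1, O(~audit_budget -> ~verify_schedule), contraposes to O(verify_schedule -> audit_budget); with O(verify_schedule) we get O(audit_budget).
Premise 9, O(waive_contract -> ~audit_budget), contraposes to O(audit_budget -> ~waive_contract); with O(audit_budget) we get O(~waive_contract).
Premise 5 is O(escalate_report -> waive_contract); contrapositively O(~waive_contract -> ~escalate_report). Since O(~waive_contract) holds, K gives O(~escalate_report).
Premises 2, 3, 7, 8 do not contribute to this derivation.
So O(~escalate_report) follows.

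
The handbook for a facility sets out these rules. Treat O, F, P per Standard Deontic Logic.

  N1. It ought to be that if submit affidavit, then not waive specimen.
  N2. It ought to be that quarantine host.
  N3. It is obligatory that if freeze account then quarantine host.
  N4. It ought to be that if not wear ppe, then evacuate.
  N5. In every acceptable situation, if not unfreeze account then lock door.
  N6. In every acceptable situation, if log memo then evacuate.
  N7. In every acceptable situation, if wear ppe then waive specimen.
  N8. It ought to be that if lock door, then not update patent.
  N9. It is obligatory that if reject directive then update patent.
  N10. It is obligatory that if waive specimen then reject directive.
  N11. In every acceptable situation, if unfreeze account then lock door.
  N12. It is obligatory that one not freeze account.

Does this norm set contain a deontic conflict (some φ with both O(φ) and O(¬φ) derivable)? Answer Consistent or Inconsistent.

Premise 3 is O(freeze_account → quarantine_host); even if O(quarantine_host) held, inferring O(freeze_account) would be affirming the consequent — invalid.
So O(freeze_account) is not derivable, and the apparent clash with O(¬freeze_account) does not arise.
A world satisfying every obligation exists (e.g. evacuate=true, freeze_account=false, lock_door=true, log_memo=false, quarantine_host=true, reject_directive=false, submit_affidavit=false, unfreeze_account=false, update_patent=false, waive_specimen=false, wear_ppe=false); no atom is both obligatory and forbidden, so the set is consistent.

Consistent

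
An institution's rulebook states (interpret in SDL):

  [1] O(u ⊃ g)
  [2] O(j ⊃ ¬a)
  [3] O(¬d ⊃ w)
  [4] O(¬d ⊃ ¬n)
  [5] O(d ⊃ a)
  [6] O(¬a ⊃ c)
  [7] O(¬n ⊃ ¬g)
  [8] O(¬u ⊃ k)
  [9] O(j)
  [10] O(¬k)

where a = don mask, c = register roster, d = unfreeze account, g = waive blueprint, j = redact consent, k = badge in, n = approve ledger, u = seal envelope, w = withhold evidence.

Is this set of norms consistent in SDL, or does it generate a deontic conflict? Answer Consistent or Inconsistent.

Inconsistent

Premise 10 gives O(¬k).
The contrapositive of premise 8 (O(¬u ⊃ k)) is O(¬k ⊃ u), and O(¬k) is already established, so O(u).
With premise 1, O(u ⊃ g), the K-axiom yields O(g).
Premise 7 is O(¬n ⊃ ¬g); contrapositively O(g ⊃ n). Since O(g) holds, K gives O(n).
Premise 4 is O(¬d ⊃ ¬n); contrapositively O(n ⊃ d). Since O(n) holds, K gives O(d).
With premise 5, O(d ⊃ a), the K-axiom yields O(a).
The contrapositive of premise 2 (O(j ⊃ ¬a)) is O(a ⊃ ¬j), and O(a) is already established, so O(¬j).
However, premise 9 gives O(j).
We now have both O(¬j) and O(j) — j is simultaneously obligatory and forbidden, violating the D-axiom.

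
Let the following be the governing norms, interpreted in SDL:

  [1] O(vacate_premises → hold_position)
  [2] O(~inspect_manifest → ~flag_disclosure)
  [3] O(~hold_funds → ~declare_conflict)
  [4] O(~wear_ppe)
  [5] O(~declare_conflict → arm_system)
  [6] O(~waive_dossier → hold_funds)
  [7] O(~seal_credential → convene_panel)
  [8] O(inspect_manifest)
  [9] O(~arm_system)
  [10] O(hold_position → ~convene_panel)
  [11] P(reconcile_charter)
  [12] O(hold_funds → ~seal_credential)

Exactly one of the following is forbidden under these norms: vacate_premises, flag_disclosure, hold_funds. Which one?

From premise 9 we have O(~arm_system).
Premise 5, O(~declare_conflict → arm_system), contraposes to O(~arm_system → declare_conflict); with O(~arm_system) we get O(declare_conflict).
The contrapositive of premise 3 (O(~hold_funds → ~declare_conflict)) is O(declare_conflict → hold_funds), and O(declare_conflict) is already established, so O(hold_funds).
From O(hold_funds) and premise 12, O(hold_funds → ~seal_credential), we obtain O(~seal_credential).
Premise 7 is O(~seal_credential → convene_panel); since O(~seal_credential), deontic closure gives O(convene_panel).
Premise 10 is O(hold_position → ~convene_panel); contrapositively O(convene_panel → ~hold_position). Since O(convene_panel) holds, K gives O(~hold_position).
Premise 1, O(vacate_premises → hold_position), contraposes to O(~hold_position → ~vacate_premises); with O(~hold_position) we get O(~vacate_premises).
So O(~vacate_premises) holds, i.e. vacate_premises is forbidden. None of the other listed options is forbidden under the premises.

vacate_premises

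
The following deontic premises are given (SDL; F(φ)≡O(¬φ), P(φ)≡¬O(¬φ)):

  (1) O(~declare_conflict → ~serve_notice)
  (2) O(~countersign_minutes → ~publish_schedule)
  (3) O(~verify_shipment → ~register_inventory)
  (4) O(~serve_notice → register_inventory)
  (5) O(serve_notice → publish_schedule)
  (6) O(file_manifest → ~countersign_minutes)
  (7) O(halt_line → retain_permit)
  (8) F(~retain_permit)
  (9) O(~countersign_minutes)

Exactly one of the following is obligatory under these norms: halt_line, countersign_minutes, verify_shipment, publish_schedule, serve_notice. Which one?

Premise 9 gives O(~countersign_minutes).
With premise 2, O(~countersign_minutes → ~publish_schedule), the K-axiom yields O(~publish_schedule).
Premise 5 is O(serve_notice → publish_schedule); contrapositively O(~publish_schedule → ~serve_notice). Since O(~publish_schedule) holds, K gives O(~serve_notice).
Applying K to premise 4 (O(~serve_notice → register_inventory)) and O(~serve_notice) yields O(register_inventory).
Premise 3, O(~verify_shipment → ~register_inventory), contraposes to O(register_inventory → verify_shipment); with O(register_inventory) we get O(verify_shipment).
So O(verify_shipment) holds — verify_shipment is obligatory. None of the other listed options is made obligatory by any chain of premises.

verify_shipment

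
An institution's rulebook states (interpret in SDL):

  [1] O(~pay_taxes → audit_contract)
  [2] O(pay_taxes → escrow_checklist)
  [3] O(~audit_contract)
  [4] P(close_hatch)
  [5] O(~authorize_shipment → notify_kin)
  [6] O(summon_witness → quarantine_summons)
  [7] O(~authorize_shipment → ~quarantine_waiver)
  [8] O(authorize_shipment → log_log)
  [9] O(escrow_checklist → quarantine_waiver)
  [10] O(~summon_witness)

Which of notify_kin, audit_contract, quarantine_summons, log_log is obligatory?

Premise 3 states O(~audit_contract) outright.
Premise 1 is O(~pay_taxes → audit_contract); contrapositively O(~audit_contract → pay_taxes). Since O(~audit_contract) holds, K gives O(pay_taxes).
Premise 2 is O(pay_taxes → escrow_checklist); since O(pay_taxes), deontic closure gives O(escrow_checklist).
Premise 9 is O(escrow_checklist → quarantine_waiver); since O(escrow_checklist), deontic closure gives O(quarantine_waiver).
Premise 7 is O(~authorize_shipment → ~quarantine_waiver); contrapositively O(quarantine_waiver → authorize_shipment). Since O(quarantine_waiver) holds, K gives O(authorize_shipment).
From O(authorize_shipment) and premise 8, O(authorize_shipment → log_log), we obtain O(log_log).
So O(log_log) holds — log_log is obligatory. None of the other listed options is made obligatory by any chain of premises.

log_log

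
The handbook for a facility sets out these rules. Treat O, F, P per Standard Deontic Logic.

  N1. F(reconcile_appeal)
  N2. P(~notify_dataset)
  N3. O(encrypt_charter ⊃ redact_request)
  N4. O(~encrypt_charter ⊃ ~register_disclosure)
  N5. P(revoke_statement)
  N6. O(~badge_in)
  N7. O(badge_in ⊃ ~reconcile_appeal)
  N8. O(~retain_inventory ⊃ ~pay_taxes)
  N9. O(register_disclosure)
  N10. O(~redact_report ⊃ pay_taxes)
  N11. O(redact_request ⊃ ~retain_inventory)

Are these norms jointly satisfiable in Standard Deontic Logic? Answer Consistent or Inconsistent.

Premise 7 is O(badge_in ⊃ ~reconcile_appeal); even if O(~reconcile_appeal) held, inferring O(badge_in) would be affirming the consequent — invalid.
So O(badge_in) is not derivable, and the apparent clash with O(~badge_in) does not arise.
A world satisfying every obligation exists (e.g. badge_in=false, encrypt_charter=true, notify_dataset=false, pay_taxes=false, reconcile_appeal=false, redact_report=true, redact_request=true, register_disclosure=true, retain_inventory=false, revoke_statement=false); no atom is both obligatory and forbidden, so the set is consistent.

Consistent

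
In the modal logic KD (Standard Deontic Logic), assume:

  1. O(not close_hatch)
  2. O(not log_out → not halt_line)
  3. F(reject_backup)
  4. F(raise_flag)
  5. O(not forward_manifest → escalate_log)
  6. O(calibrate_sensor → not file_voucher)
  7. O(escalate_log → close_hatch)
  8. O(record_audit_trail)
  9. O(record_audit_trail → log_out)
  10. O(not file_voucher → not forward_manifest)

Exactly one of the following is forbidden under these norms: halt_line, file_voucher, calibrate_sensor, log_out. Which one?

calibrate_sensor

Premise 1 states O(not close_hatch) outright.
The contrapositive of premise 7 (O(escalate_log → close_hatch)) is O(not close_hatch → not escalate_log), and O(not close_hatch) is already established, so O(not escalate_log).
Premise 5 is O(not forward_manifest → escalate_log); contrapositively O(not escalate_log → forward_manifest). Since O(not escalate_log) holds, K gives O(forward_manifest).
The contrapositive of premise 10 (O(not file_voucher → not forward_manifest)) is O(forward_manifest → file_voucher), and O(forward_manifest) is already established, so O(file_voucher).
The contrapositive of premise 6 (O(calibrate_sensor → not file_voucher)) is O(file_voucher → not calibrate_sensor), and O(file_voucher) is already established, so O(not calibrate_sensor).
So O(not calibrate_sensor) holds, i.e. calibrate_sensor is forbidden. None of the other listed options is forbidden under the premises.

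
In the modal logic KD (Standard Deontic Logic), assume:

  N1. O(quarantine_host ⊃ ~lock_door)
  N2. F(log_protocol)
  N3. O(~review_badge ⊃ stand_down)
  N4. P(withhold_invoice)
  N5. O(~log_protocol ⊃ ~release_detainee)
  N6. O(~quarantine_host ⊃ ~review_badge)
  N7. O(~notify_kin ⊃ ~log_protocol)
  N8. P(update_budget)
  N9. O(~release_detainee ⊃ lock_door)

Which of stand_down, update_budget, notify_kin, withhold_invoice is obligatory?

Premise 2 is F(log_protocol), i.e. O(~log_protocol).
From O(~log_protocol) and premise 5, O(~log_protocol ⊃ ~release_detainee), we obtain O(~release_detainee).
With premise 9, O(~release_detainee ⊃ lock_door), the K-axiom yields O(lock_door).
Premise 1, O(quarantine_host ⊃ ~lock_door), contraposes to O(lock_door ⊃ ~quarantine_host); with O(lock_door) we get O(~quarantine_host).
From O(~quarantine_host) and premise 6, O(~quarantine_host ⊃ ~review_badge), we obtain O(~review_badge).
With premise 3, O(~review_badge ⊃ stand_down), the K-axiom yields O(stand_down).
So O(stand_down) holds — stand_down is obligatory. None of the other listed options is made obligatory by any chain of premises.

stand_down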